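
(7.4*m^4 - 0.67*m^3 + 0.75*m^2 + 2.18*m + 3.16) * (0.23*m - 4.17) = 1.702*m^5 - 31.0121*m^4 + 2.9664*m^3 - 2.6261*m^2 - 8.3638*m - 13.1772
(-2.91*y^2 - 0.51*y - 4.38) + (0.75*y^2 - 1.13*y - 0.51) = -2.16*y^2 - 1.64*y - 4.89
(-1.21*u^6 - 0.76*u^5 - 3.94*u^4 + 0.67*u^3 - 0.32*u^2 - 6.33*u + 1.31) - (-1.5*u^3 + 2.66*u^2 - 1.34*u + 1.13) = -1.21*u^6 - 0.76*u^5 - 3.94*u^4 + 2.17*u^3 - 2.98*u^2 - 4.99*u + 0.18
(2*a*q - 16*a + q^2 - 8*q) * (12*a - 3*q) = 24*a^2*q - 192*a^2 + 6*a*q^2 - 48*a*q - 3*q^3 + 24*q^2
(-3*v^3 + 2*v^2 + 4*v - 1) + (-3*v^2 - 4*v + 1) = -3*v^3 - v^2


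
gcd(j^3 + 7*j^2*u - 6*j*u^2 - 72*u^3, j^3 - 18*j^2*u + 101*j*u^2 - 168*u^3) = -j + 3*u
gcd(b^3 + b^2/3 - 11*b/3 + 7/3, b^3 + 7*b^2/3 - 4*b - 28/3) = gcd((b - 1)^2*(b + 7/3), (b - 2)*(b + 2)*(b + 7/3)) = b + 7/3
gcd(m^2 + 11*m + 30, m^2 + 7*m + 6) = m + 6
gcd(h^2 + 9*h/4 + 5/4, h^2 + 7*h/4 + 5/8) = h + 5/4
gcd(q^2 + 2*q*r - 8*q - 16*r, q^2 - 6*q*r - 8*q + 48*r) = q - 8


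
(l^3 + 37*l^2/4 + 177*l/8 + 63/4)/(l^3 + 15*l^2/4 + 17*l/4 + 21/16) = 2*(l + 6)/(2*l + 1)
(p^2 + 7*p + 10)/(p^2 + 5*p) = (p + 2)/p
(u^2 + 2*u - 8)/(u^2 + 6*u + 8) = (u - 2)/(u + 2)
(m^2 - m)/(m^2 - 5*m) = (m - 1)/(m - 5)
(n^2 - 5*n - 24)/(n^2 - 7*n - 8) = (n + 3)/(n + 1)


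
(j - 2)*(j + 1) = j^2 - j - 2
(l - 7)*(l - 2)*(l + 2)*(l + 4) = l^4 - 3*l^3 - 32*l^2 + 12*l + 112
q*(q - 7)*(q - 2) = q^3 - 9*q^2 + 14*q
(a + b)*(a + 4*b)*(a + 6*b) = a^3 + 11*a^2*b + 34*a*b^2 + 24*b^3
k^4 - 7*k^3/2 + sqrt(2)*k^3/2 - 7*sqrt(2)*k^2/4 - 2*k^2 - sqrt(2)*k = k*(k - 4)*(k + 1/2)*(k + sqrt(2)/2)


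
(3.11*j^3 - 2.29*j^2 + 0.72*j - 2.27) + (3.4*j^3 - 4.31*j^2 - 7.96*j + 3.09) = 6.51*j^3 - 6.6*j^2 - 7.24*j + 0.82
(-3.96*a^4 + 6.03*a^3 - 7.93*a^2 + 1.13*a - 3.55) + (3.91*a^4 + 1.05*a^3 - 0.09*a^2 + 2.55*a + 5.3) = -0.0499999999999998*a^4 + 7.08*a^3 - 8.02*a^2 + 3.68*a + 1.75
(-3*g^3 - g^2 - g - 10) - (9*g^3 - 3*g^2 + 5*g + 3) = -12*g^3 + 2*g^2 - 6*g - 13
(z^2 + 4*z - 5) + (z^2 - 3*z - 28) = 2*z^2 + z - 33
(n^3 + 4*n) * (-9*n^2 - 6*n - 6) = -9*n^5 - 6*n^4 - 42*n^3 - 24*n^2 - 24*n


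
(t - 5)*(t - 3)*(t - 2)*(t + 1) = t^4 - 9*t^3 + 21*t^2 + t - 30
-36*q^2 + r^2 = (-6*q + r)*(6*q + r)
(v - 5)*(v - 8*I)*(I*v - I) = I*v^3 + 8*v^2 - 6*I*v^2 - 48*v + 5*I*v + 40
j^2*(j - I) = j^3 - I*j^2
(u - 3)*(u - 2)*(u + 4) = u^3 - u^2 - 14*u + 24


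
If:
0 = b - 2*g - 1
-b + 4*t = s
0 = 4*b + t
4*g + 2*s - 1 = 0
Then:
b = -3/32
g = -35/64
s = 51/32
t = 3/8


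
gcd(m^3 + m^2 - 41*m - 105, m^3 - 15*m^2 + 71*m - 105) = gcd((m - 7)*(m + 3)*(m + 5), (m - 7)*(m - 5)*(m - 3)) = m - 7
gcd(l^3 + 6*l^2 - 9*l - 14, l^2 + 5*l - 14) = l^2 + 5*l - 14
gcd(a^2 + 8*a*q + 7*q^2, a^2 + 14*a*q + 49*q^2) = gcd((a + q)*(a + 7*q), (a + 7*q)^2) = a + 7*q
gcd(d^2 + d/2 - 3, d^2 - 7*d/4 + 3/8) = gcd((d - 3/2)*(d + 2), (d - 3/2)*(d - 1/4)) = d - 3/2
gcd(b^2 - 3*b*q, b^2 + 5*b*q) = b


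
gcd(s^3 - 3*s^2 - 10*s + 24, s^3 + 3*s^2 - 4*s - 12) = s^2 + s - 6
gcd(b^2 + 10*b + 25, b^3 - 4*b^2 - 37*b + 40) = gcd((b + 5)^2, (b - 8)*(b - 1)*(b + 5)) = b + 5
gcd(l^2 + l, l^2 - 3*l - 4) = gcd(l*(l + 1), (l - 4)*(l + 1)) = l + 1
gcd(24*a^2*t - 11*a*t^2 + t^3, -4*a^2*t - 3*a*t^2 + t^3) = t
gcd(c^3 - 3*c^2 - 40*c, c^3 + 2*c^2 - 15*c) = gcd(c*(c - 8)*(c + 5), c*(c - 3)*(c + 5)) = c^2 + 5*c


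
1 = 1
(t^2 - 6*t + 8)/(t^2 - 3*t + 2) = (t - 4)/(t - 1)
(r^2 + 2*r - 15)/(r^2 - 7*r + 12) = (r + 5)/(r - 4)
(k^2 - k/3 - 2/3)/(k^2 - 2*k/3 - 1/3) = (3*k + 2)/(3*k + 1)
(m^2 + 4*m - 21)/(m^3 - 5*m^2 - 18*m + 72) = (m + 7)/(m^2 - 2*m - 24)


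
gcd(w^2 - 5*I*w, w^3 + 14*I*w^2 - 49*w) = w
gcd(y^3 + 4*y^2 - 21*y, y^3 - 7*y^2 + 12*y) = y^2 - 3*y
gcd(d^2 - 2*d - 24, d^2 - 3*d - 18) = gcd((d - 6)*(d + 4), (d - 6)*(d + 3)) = d - 6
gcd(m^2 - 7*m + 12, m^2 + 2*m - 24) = m - 4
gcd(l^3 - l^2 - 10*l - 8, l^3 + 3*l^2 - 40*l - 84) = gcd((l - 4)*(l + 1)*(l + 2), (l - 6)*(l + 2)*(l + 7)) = l + 2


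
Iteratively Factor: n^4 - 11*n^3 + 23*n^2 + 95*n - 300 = (n - 4)*(n^3 - 7*n^2 - 5*n + 75) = (n - 4)*(n + 3)*(n^2 - 10*n + 25) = (n - 5)*(n - 4)*(n + 3)*(n - 5)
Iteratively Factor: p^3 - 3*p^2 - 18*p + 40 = (p + 4)*(p^2 - 7*p + 10) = (p - 2)*(p + 4)*(p - 5)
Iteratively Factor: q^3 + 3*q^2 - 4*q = (q - 1)*(q^2 + 4*q) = q*(q - 1)*(q + 4)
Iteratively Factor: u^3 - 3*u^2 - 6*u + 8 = (u - 1)*(u^2 - 2*u - 8) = (u - 1)*(u + 2)*(u - 4)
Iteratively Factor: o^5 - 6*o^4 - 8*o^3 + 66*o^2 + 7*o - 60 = (o + 1)*(o^4 - 7*o^3 - o^2 + 67*o - 60) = (o - 1)*(o + 1)*(o^3 - 6*o^2 - 7*o + 60) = (o - 4)*(o - 1)*(o + 1)*(o^2 - 2*o - 15) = (o - 4)*(o - 1)*(o + 1)*(o + 3)*(o - 5)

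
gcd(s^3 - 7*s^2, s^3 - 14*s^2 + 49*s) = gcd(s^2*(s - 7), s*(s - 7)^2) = s^2 - 7*s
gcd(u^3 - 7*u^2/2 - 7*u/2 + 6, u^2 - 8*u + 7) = u - 1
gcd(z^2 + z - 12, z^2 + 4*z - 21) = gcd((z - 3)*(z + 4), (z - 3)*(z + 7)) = z - 3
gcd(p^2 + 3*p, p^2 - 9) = p + 3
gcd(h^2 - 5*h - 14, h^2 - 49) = h - 7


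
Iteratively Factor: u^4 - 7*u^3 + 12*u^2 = (u - 4)*(u^3 - 3*u^2) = (u - 4)*(u - 3)*(u^2) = u*(u - 4)*(u - 3)*(u)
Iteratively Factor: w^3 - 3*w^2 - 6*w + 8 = (w - 4)*(w^2 + w - 2) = (w - 4)*(w - 1)*(w + 2)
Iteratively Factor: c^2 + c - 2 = (c + 2)*(c - 1)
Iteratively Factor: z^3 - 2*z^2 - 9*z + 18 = (z - 2)*(z^2 - 9) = (z - 3)*(z - 2)*(z + 3)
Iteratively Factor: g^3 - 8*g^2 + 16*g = (g - 4)*(g^2 - 4*g) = g*(g - 4)*(g - 4)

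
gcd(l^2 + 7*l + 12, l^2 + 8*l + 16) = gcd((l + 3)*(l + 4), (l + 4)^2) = l + 4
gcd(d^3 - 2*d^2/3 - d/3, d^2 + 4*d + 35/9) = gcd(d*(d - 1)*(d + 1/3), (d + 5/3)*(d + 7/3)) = 1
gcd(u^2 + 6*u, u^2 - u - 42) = u + 6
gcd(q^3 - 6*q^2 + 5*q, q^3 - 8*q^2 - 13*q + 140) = q - 5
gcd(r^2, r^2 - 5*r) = r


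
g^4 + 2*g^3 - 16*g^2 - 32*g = g*(g - 4)*(g + 2)*(g + 4)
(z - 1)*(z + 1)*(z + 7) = z^3 + 7*z^2 - z - 7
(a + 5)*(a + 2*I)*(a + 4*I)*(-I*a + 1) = -I*a^4 + 7*a^3 - 5*I*a^3 + 35*a^2 + 14*I*a^2 - 8*a + 70*I*a - 40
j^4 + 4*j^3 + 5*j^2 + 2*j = j*(j + 1)^2*(j + 2)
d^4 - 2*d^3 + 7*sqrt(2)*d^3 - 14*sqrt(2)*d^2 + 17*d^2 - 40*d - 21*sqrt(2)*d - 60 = (d - 3)*(d + 1)*(d + 2*sqrt(2))*(d + 5*sqrt(2))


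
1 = 1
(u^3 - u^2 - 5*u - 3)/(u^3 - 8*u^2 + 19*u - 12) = (u^2 + 2*u + 1)/(u^2 - 5*u + 4)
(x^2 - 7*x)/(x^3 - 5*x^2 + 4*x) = (x - 7)/(x^2 - 5*x + 4)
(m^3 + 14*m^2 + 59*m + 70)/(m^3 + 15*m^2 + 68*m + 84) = (m + 5)/(m + 6)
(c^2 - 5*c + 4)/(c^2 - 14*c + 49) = (c^2 - 5*c + 4)/(c^2 - 14*c + 49)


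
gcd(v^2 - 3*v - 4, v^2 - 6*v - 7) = v + 1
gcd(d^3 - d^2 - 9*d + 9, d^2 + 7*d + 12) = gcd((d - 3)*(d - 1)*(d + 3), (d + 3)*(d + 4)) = d + 3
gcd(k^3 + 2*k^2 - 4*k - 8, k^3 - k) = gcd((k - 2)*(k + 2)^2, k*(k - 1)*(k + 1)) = 1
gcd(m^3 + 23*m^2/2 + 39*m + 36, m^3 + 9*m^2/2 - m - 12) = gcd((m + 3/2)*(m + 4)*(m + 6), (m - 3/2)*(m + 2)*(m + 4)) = m + 4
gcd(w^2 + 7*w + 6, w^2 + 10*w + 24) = w + 6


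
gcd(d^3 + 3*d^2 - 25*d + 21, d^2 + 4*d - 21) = d^2 + 4*d - 21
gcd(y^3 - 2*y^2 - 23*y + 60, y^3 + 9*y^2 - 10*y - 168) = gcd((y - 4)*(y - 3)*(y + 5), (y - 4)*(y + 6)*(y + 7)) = y - 4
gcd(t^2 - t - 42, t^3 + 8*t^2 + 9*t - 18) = t + 6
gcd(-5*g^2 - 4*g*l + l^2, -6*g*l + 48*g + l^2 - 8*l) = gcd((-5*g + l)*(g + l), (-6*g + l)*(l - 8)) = 1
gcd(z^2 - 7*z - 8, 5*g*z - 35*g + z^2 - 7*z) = 1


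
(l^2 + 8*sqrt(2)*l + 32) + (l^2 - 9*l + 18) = 2*l^2 - 9*l + 8*sqrt(2)*l + 50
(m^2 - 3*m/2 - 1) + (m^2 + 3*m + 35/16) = 2*m^2 + 3*m/2 + 19/16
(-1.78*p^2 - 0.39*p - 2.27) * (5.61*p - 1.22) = -9.9858*p^3 - 0.0163000000000002*p^2 - 12.2589*p + 2.7694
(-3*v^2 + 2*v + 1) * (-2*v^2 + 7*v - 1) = 6*v^4 - 25*v^3 + 15*v^2 + 5*v - 1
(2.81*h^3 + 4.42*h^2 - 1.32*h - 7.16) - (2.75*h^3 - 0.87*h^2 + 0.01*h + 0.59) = 0.0600000000000001*h^3 + 5.29*h^2 - 1.33*h - 7.75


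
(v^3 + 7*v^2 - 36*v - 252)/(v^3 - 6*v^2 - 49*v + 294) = (v + 6)/(v - 7)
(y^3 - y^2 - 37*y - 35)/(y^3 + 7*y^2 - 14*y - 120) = (y^2 - 6*y - 7)/(y^2 + 2*y - 24)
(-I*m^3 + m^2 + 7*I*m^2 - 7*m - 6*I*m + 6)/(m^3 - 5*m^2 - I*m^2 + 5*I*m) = (-I*m^3 + m^2*(1 + 7*I) - m*(7 + 6*I) + 6)/(m*(m^2 - m*(5 + I) + 5*I))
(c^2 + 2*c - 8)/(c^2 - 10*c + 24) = (c^2 + 2*c - 8)/(c^2 - 10*c + 24)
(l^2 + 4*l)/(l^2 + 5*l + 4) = l/(l + 1)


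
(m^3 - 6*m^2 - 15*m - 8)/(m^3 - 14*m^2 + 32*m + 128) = (m^2 + 2*m + 1)/(m^2 - 6*m - 16)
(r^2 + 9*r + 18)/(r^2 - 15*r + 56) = (r^2 + 9*r + 18)/(r^2 - 15*r + 56)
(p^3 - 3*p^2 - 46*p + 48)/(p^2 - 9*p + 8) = p + 6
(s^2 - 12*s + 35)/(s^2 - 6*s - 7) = (s - 5)/(s + 1)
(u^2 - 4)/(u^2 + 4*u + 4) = (u - 2)/(u + 2)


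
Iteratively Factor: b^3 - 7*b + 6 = (b + 3)*(b^2 - 3*b + 2) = (b - 1)*(b + 3)*(b - 2)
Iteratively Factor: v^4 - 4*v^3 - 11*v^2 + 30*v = (v + 3)*(v^3 - 7*v^2 + 10*v) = v*(v + 3)*(v^2 - 7*v + 10) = v*(v - 2)*(v + 3)*(v - 5)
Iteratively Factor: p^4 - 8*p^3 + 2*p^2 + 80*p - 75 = (p - 1)*(p^3 - 7*p^2 - 5*p + 75) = (p - 1)*(p + 3)*(p^2 - 10*p + 25) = (p - 5)*(p - 1)*(p + 3)*(p - 5)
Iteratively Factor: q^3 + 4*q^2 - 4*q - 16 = (q - 2)*(q^2 + 6*q + 8) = (q - 2)*(q + 2)*(q + 4)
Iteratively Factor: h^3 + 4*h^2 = (h)*(h^2 + 4*h) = h^2*(h + 4)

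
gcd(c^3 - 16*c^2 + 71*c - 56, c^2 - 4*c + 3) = c - 1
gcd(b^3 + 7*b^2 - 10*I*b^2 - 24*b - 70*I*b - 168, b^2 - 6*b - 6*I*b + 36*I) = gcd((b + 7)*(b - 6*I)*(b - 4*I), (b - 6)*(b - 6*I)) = b - 6*I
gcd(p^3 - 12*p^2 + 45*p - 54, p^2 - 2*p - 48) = 1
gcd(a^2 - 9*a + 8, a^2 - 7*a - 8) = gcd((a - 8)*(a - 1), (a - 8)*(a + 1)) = a - 8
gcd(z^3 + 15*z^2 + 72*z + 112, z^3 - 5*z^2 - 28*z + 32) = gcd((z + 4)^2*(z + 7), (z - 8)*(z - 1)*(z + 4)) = z + 4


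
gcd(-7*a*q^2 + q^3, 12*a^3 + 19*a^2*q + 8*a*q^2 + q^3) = 1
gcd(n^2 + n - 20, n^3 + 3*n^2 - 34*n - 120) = n + 5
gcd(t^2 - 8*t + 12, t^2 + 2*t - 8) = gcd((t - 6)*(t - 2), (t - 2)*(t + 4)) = t - 2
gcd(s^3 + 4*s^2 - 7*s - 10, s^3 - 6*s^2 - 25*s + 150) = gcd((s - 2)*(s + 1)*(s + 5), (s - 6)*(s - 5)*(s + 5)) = s + 5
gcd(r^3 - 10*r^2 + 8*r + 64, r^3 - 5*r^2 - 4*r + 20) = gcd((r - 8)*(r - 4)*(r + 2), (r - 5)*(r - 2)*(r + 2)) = r + 2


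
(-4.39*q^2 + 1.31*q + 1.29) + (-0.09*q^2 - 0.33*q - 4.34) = -4.48*q^2 + 0.98*q - 3.05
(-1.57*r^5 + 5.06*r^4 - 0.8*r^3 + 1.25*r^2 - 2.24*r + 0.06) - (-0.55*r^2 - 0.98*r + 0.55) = -1.57*r^5 + 5.06*r^4 - 0.8*r^3 + 1.8*r^2 - 1.26*r - 0.49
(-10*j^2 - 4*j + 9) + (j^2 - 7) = -9*j^2 - 4*j + 2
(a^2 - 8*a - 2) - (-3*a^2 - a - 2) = 4*a^2 - 7*a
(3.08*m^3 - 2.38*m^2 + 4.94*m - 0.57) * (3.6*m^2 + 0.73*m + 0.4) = 11.088*m^5 - 6.3196*m^4 + 17.2786*m^3 + 0.6022*m^2 + 1.5599*m - 0.228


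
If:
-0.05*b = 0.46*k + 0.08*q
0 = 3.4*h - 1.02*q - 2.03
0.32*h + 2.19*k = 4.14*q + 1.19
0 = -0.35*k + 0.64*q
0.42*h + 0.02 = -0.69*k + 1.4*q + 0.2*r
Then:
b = 466.75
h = -7.00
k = -46.33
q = -25.34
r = 2.91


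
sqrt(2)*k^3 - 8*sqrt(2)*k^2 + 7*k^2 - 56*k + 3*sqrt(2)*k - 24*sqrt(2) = (k - 8)*(k + 3*sqrt(2))*(sqrt(2)*k + 1)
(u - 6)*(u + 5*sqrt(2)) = u^2 - 6*u + 5*sqrt(2)*u - 30*sqrt(2)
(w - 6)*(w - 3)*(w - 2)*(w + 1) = w^4 - 10*w^3 + 25*w^2 - 36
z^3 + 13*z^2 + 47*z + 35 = (z + 1)*(z + 5)*(z + 7)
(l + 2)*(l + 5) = l^2 + 7*l + 10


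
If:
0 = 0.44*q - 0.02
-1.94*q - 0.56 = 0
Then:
No Solution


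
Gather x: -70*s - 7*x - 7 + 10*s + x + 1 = -60*s - 6*x - 6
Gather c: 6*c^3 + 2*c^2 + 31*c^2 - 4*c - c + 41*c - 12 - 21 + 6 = 6*c^3 + 33*c^2 + 36*c - 27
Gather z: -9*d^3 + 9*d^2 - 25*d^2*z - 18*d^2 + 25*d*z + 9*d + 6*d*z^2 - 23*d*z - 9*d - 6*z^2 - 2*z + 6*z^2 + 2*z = -9*d^3 - 9*d^2 + 6*d*z^2 + z*(-25*d^2 + 2*d)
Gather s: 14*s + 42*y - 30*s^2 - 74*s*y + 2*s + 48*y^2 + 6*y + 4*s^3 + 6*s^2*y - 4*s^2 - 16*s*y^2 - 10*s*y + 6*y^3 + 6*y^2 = 4*s^3 + s^2*(6*y - 34) + s*(-16*y^2 - 84*y + 16) + 6*y^3 + 54*y^2 + 48*y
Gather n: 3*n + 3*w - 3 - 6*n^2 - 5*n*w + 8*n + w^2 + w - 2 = -6*n^2 + n*(11 - 5*w) + w^2 + 4*w - 5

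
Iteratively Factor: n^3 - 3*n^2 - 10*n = (n)*(n^2 - 3*n - 10) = n*(n + 2)*(n - 5)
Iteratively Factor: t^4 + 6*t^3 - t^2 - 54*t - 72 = (t + 4)*(t^3 + 2*t^2 - 9*t - 18) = (t + 3)*(t + 4)*(t^2 - t - 6) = (t - 3)*(t + 3)*(t + 4)*(t + 2)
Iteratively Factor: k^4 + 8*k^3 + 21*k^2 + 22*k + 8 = (k + 1)*(k^3 + 7*k^2 + 14*k + 8) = (k + 1)^2*(k^2 + 6*k + 8) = (k + 1)^2*(k + 2)*(k + 4)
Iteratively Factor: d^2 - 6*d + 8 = (d - 2)*(d - 4)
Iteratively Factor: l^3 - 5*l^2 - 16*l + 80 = (l + 4)*(l^2 - 9*l + 20) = (l - 5)*(l + 4)*(l - 4)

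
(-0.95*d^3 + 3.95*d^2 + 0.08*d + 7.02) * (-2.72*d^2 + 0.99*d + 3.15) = 2.584*d^5 - 11.6845*d^4 + 0.700400000000001*d^3 - 6.5727*d^2 + 7.2018*d + 22.113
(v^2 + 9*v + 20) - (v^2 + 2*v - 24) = 7*v + 44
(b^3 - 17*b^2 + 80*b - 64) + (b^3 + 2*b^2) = 2*b^3 - 15*b^2 + 80*b - 64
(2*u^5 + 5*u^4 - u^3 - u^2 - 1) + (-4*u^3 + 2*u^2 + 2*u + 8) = 2*u^5 + 5*u^4 - 5*u^3 + u^2 + 2*u + 7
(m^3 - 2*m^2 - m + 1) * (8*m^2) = 8*m^5 - 16*m^4 - 8*m^3 + 8*m^2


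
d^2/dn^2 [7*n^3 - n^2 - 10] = 42*n - 2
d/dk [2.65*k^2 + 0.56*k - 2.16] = 5.3*k + 0.56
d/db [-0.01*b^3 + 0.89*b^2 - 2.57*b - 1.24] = -0.03*b^2 + 1.78*b - 2.57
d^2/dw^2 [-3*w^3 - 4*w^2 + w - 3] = -18*w - 8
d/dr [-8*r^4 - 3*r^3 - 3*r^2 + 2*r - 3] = -32*r^3 - 9*r^2 - 6*r + 2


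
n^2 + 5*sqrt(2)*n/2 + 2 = (n + sqrt(2)/2)*(n + 2*sqrt(2))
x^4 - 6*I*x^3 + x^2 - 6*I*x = x*(x - 6*I)*(-I*x + 1)*(I*x + 1)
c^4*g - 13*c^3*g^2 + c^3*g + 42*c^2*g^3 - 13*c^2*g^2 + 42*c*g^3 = c*(c - 7*g)*(c - 6*g)*(c*g + g)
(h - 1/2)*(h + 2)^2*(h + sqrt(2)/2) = h^4 + sqrt(2)*h^3/2 + 7*h^3/2 + 2*h^2 + 7*sqrt(2)*h^2/4 - 2*h + sqrt(2)*h - sqrt(2)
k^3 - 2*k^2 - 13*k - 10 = (k - 5)*(k + 1)*(k + 2)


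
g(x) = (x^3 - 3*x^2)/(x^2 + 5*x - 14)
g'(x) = (-2*x - 5)*(x^3 - 3*x^2)/(x^2 + 5*x - 14)^2 + (3*x^2 - 6*x)/(x^2 + 5*x - 14)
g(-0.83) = 0.15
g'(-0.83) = -0.37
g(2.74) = -0.27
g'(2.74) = 1.24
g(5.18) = 1.51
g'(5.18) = 0.68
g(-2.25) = 1.32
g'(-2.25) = -1.39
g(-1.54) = 0.56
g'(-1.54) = -0.79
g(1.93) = 6.38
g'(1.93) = 91.02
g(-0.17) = 0.01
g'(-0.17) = -0.07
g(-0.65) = 0.09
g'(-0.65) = -0.29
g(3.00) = 0.00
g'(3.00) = 0.90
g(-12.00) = -30.86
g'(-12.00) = -1.18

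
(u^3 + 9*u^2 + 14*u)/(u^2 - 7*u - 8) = u*(u^2 + 9*u + 14)/(u^2 - 7*u - 8)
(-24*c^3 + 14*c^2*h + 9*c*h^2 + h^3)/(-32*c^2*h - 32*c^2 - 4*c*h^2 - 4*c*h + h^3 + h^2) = (6*c^2 - 5*c*h - h^2)/(8*c*h + 8*c - h^2 - h)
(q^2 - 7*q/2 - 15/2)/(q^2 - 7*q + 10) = (q + 3/2)/(q - 2)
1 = 1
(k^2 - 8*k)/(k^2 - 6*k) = (k - 8)/(k - 6)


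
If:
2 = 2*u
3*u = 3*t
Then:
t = 1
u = 1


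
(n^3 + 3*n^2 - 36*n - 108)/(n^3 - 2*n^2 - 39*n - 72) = (n^2 - 36)/(n^2 - 5*n - 24)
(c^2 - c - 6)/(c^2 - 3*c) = (c + 2)/c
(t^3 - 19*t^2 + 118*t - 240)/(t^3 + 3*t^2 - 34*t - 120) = (t^2 - 13*t + 40)/(t^2 + 9*t + 20)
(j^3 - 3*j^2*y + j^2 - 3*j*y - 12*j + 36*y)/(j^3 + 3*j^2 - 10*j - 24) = (j - 3*y)/(j + 2)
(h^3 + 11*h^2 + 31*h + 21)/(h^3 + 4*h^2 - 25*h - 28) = (h + 3)/(h - 4)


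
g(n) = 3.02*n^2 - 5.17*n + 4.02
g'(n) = 6.04*n - 5.17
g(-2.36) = 33.04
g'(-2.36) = -19.42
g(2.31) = 8.19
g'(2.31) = 8.78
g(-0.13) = 4.74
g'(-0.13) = -5.96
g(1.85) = 4.79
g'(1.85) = 6.00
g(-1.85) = 23.92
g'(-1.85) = -16.34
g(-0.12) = 4.68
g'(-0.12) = -5.89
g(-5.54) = 125.35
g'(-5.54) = -38.63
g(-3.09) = 48.83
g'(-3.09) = -23.83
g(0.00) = 4.02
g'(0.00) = -5.17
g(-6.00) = 143.76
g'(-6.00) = -41.41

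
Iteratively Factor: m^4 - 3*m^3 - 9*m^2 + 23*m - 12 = (m - 1)*(m^3 - 2*m^2 - 11*m + 12) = (m - 1)^2*(m^2 - m - 12) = (m - 1)^2*(m + 3)*(m - 4)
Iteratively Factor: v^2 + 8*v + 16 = (v + 4)*(v + 4)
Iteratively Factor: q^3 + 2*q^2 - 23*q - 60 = (q + 3)*(q^2 - q - 20) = (q + 3)*(q + 4)*(q - 5)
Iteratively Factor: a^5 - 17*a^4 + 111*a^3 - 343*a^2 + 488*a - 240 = (a - 3)*(a^4 - 14*a^3 + 69*a^2 - 136*a + 80) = (a - 4)*(a - 3)*(a^3 - 10*a^2 + 29*a - 20) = (a - 5)*(a - 4)*(a - 3)*(a^2 - 5*a + 4) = (a - 5)*(a - 4)^2*(a - 3)*(a - 1)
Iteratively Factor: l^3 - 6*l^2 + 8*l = (l - 2)*(l^2 - 4*l) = l*(l - 2)*(l - 4)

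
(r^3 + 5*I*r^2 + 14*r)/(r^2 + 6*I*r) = (r^2 + 5*I*r + 14)/(r + 6*I)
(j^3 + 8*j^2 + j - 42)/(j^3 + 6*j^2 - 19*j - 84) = (j - 2)/(j - 4)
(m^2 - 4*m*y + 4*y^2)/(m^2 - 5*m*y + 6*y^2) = (-m + 2*y)/(-m + 3*y)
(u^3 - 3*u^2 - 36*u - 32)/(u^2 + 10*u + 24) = (u^2 - 7*u - 8)/(u + 6)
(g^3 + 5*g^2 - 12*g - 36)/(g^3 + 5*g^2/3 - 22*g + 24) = 3*(g + 2)/(3*g - 4)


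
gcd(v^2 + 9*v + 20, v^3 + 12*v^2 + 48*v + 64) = v + 4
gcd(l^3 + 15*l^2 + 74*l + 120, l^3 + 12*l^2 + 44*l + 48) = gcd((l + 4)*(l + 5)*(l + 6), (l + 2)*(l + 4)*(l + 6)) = l^2 + 10*l + 24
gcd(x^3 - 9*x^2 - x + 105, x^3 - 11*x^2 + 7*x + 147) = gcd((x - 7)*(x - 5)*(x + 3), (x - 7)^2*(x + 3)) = x^2 - 4*x - 21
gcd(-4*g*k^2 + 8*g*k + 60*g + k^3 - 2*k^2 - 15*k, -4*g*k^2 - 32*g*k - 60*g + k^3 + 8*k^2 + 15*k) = 4*g*k + 12*g - k^2 - 3*k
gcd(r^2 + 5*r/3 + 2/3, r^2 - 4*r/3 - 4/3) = r + 2/3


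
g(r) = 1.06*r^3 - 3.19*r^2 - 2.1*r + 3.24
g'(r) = 3.18*r^2 - 6.38*r - 2.1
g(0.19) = 2.73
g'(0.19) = -3.20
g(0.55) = 1.30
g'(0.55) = -4.65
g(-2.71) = -35.59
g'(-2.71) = 38.54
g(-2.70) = -35.21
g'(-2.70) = 38.31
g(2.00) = -5.24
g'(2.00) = -2.14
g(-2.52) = -28.69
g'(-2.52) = 34.17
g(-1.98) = -13.34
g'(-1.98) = 23.00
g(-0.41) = 3.49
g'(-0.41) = 1.05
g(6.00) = 104.76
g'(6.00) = 74.10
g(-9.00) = -1008.99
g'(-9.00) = 312.90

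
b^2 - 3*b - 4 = (b - 4)*(b + 1)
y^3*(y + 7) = y^4 + 7*y^3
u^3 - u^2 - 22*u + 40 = (u - 4)*(u - 2)*(u + 5)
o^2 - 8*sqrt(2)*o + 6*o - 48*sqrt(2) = (o + 6)*(o - 8*sqrt(2))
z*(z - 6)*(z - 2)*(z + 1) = z^4 - 7*z^3 + 4*z^2 + 12*z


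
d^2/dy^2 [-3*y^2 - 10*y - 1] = -6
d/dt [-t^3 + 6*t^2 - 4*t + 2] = -3*t^2 + 12*t - 4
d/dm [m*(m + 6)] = 2*m + 6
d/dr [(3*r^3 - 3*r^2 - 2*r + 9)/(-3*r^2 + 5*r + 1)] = (-9*r^4 + 30*r^3 - 12*r^2 + 48*r - 47)/(9*r^4 - 30*r^3 + 19*r^2 + 10*r + 1)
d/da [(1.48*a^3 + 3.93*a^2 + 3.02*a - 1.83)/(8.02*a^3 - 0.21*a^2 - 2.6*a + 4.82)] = (-31.8294*a^4 - 56.1368*a^3 + 55.8468*a^2 + 37.1166*a + 9.7984)/(64.3204*a^6 - 3.3684*a^5 - 41.6599*a^4 + 78.4048*a^3 + 4.7356*a^2 - 25.064*a + 23.2324)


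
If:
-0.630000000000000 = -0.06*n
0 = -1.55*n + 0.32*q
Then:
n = 10.50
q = 50.86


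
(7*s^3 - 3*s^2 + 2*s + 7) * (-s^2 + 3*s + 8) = -7*s^5 + 24*s^4 + 45*s^3 - 25*s^2 + 37*s + 56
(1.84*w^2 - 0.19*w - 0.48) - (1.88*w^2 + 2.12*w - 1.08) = -0.0399999999999998*w^2 - 2.31*w + 0.6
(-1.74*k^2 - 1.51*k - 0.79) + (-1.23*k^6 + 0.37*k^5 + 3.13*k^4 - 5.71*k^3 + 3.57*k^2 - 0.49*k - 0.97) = -1.23*k^6 + 0.37*k^5 + 3.13*k^4 - 5.71*k^3 + 1.83*k^2 - 2.0*k - 1.76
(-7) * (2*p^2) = -14*p^2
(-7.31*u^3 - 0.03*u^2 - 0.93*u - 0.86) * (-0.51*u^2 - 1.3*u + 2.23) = 3.7281*u^5 + 9.5183*u^4 - 15.788*u^3 + 1.5807*u^2 - 0.9559*u - 1.9178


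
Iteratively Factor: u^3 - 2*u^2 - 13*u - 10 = (u + 2)*(u^2 - 4*u - 5) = (u - 5)*(u + 2)*(u + 1)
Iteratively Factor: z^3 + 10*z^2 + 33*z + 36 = (z + 3)*(z^2 + 7*z + 12) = (z + 3)*(z + 4)*(z + 3)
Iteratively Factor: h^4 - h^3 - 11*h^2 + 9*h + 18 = (h + 1)*(h^3 - 2*h^2 - 9*h + 18) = (h + 1)*(h + 3)*(h^2 - 5*h + 6) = (h - 3)*(h + 1)*(h + 3)*(h - 2)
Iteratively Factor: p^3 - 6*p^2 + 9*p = (p)*(p^2 - 6*p + 9) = p*(p - 3)*(p - 3)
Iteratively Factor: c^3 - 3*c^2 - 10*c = (c + 2)*(c^2 - 5*c) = c*(c + 2)*(c - 5)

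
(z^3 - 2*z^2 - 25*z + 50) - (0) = z^3 - 2*z^2 - 25*z + 50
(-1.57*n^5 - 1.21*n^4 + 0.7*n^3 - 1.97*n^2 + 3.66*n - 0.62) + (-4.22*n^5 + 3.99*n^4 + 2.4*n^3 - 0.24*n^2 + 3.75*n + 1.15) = -5.79*n^5 + 2.78*n^4 + 3.1*n^3 - 2.21*n^2 + 7.41*n + 0.53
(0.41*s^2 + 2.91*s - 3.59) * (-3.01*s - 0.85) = -1.2341*s^3 - 9.1076*s^2 + 8.3324*s + 3.0515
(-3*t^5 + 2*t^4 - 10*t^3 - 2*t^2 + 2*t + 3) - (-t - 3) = -3*t^5 + 2*t^4 - 10*t^3 - 2*t^2 + 3*t + 6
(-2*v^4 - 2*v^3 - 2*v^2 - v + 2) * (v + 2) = -2*v^5 - 6*v^4 - 6*v^3 - 5*v^2 + 4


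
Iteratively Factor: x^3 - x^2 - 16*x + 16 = (x - 4)*(x^2 + 3*x - 4) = (x - 4)*(x - 1)*(x + 4)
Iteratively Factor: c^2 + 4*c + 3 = (c + 3)*(c + 1)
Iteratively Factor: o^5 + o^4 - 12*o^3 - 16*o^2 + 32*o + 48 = (o - 2)*(o^4 + 3*o^3 - 6*o^2 - 28*o - 24) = (o - 2)*(o + 2)*(o^3 + o^2 - 8*o - 12) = (o - 3)*(o - 2)*(o + 2)*(o^2 + 4*o + 4) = (o - 3)*(o - 2)*(o + 2)^2*(o + 2)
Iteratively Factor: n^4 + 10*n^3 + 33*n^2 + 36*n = (n + 3)*(n^3 + 7*n^2 + 12*n) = (n + 3)^2*(n^2 + 4*n) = n*(n + 3)^2*(n + 4)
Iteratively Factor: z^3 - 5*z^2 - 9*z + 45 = (z - 5)*(z^2 - 9) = (z - 5)*(z - 3)*(z + 3)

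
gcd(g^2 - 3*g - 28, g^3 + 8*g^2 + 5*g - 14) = 1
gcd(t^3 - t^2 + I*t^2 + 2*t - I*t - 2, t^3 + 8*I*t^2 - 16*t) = 1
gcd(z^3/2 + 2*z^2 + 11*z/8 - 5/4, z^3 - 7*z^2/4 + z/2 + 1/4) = 1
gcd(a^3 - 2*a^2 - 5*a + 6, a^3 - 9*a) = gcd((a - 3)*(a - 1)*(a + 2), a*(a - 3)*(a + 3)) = a - 3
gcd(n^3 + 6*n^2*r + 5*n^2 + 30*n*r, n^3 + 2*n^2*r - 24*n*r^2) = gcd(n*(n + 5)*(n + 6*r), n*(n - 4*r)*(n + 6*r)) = n^2 + 6*n*r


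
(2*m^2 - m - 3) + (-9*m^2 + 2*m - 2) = -7*m^2 + m - 5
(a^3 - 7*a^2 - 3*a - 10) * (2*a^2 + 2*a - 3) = 2*a^5 - 12*a^4 - 23*a^3 - 5*a^2 - 11*a + 30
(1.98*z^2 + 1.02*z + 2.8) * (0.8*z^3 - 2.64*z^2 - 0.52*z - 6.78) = 1.584*z^5 - 4.4112*z^4 - 1.4824*z^3 - 21.3468*z^2 - 8.3716*z - 18.984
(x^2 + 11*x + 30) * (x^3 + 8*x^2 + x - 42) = x^5 + 19*x^4 + 119*x^3 + 209*x^2 - 432*x - 1260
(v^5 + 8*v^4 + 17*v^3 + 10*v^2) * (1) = v^5 + 8*v^4 + 17*v^3 + 10*v^2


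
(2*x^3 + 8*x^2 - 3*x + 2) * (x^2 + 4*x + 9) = 2*x^5 + 16*x^4 + 47*x^3 + 62*x^2 - 19*x + 18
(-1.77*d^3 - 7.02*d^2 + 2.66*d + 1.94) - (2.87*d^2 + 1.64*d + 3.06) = -1.77*d^3 - 9.89*d^2 + 1.02*d - 1.12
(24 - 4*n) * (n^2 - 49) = -4*n^3 + 24*n^2 + 196*n - 1176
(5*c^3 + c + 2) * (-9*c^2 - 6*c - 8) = -45*c^5 - 30*c^4 - 49*c^3 - 24*c^2 - 20*c - 16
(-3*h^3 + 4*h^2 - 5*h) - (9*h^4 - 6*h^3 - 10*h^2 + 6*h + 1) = -9*h^4 + 3*h^3 + 14*h^2 - 11*h - 1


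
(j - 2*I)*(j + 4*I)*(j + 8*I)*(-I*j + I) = -I*j^4 + 10*j^3 + I*j^3 - 10*j^2 + 8*I*j^2 + 64*j - 8*I*j - 64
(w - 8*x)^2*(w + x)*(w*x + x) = w^4*x - 15*w^3*x^2 + w^3*x + 48*w^2*x^3 - 15*w^2*x^2 + 64*w*x^4 + 48*w*x^3 + 64*x^4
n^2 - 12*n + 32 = (n - 8)*(n - 4)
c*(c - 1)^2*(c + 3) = c^4 + c^3 - 5*c^2 + 3*c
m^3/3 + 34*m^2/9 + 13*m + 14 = (m/3 + 1)*(m + 7/3)*(m + 6)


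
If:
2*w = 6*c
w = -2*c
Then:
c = 0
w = 0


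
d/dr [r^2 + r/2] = 2*r + 1/2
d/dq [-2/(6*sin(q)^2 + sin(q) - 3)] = 2*(12*sin(q) + 1)*cos(q)/(sin(q) - 3*cos(2*q))^2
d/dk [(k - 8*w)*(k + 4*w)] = 2*k - 4*w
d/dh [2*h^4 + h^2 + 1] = 8*h^3 + 2*h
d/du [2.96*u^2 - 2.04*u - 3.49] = 5.92*u - 2.04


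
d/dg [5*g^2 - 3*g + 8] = 10*g - 3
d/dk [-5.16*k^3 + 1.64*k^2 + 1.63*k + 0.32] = -15.48*k^2 + 3.28*k + 1.63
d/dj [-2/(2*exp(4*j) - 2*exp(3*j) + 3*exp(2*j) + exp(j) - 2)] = (16*exp(3*j) - 12*exp(2*j) + 12*exp(j) + 2)*exp(j)/(2*exp(4*j) - 2*exp(3*j) + 3*exp(2*j) + exp(j) - 2)^2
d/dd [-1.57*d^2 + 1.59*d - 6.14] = 1.59 - 3.14*d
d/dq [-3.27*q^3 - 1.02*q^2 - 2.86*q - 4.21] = -9.81*q^2 - 2.04*q - 2.86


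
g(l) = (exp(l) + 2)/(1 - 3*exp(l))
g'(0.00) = 1.75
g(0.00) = -1.50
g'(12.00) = 0.00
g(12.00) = -0.33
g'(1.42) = 0.22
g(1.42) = -0.54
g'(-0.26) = 3.13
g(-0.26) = -2.11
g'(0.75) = 0.52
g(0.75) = -0.77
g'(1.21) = 0.29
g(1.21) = -0.59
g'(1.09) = 0.33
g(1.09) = -0.63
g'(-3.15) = 0.39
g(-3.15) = 2.34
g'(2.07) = 0.11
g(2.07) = -0.44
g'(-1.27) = 79.24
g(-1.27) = 14.48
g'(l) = exp(l)/(1 - 3*exp(l)) + 3*(exp(l) + 2)*exp(l)/(1 - 3*exp(l))^2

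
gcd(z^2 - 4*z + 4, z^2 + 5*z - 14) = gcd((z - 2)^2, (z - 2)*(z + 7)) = z - 2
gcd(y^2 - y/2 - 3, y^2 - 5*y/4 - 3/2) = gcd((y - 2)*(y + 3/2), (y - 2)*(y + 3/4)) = y - 2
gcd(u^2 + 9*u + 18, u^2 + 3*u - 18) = u + 6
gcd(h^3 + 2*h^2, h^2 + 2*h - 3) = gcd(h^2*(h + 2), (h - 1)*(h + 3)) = 1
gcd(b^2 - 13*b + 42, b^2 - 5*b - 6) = b - 6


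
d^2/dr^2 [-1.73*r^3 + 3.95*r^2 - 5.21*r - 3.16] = 7.9 - 10.38*r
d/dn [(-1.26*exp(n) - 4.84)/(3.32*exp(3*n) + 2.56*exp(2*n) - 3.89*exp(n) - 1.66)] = (8.3664*exp(3*n) + 51.432*exp(2*n) + 24.7808*exp(n) - 16.736)*exp(n)/(11.0224*exp(6*n) + 16.9984*exp(5*n) - 19.276*exp(4*n) - 30.9392*exp(3*n) + 6.6329*exp(2*n) + 12.9148*exp(n) + 2.7556)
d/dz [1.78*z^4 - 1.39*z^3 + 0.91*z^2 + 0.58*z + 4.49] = 7.12*z^3 - 4.17*z^2 + 1.82*z + 0.58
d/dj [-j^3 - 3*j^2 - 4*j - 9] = -3*j^2 - 6*j - 4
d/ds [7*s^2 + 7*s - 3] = 14*s + 7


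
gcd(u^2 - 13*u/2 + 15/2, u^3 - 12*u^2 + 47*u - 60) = u - 5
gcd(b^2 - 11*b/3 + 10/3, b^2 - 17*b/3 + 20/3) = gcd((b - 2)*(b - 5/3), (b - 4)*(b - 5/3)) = b - 5/3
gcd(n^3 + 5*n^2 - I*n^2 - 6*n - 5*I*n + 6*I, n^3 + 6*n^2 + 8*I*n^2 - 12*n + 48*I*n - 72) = n + 6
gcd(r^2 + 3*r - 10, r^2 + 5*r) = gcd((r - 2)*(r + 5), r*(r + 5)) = r + 5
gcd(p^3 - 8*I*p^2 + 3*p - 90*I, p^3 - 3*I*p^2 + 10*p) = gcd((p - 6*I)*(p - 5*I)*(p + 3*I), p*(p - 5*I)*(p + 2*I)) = p - 5*I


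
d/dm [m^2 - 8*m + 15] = 2*m - 8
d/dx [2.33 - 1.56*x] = -1.56000000000000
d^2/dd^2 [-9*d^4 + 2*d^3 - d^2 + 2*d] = -108*d^2 + 12*d - 2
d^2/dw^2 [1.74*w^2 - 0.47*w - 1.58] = 3.48000000000000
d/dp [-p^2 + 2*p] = 2 - 2*p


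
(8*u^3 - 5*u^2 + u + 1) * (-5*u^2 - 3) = -40*u^5 + 25*u^4 - 29*u^3 + 10*u^2 - 3*u - 3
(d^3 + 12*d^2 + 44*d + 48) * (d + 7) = d^4 + 19*d^3 + 128*d^2 + 356*d + 336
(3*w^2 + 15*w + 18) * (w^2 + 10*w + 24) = 3*w^4 + 45*w^3 + 240*w^2 + 540*w + 432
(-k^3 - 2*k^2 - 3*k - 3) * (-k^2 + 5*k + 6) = k^5 - 3*k^4 - 13*k^3 - 24*k^2 - 33*k - 18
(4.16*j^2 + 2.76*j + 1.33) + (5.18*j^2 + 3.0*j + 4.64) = 9.34*j^2 + 5.76*j + 5.97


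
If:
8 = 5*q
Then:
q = 8/5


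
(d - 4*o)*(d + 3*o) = d^2 - d*o - 12*o^2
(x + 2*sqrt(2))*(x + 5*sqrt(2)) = x^2 + 7*sqrt(2)*x + 20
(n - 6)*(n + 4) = n^2 - 2*n - 24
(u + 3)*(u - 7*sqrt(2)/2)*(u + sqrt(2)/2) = u^3 - 3*sqrt(2)*u^2 + 3*u^2 - 9*sqrt(2)*u - 7*u/2 - 21/2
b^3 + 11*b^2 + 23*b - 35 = (b - 1)*(b + 5)*(b + 7)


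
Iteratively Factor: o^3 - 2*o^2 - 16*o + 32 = (o + 4)*(o^2 - 6*o + 8) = (o - 4)*(o + 4)*(o - 2)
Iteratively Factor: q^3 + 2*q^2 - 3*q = (q + 3)*(q^2 - q) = (q - 1)*(q + 3)*(q)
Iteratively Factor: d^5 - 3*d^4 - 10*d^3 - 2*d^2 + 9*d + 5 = (d - 1)*(d^4 - 2*d^3 - 12*d^2 - 14*d - 5) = (d - 5)*(d - 1)*(d^3 + 3*d^2 + 3*d + 1) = (d - 5)*(d - 1)*(d + 1)*(d^2 + 2*d + 1) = (d - 5)*(d - 1)*(d + 1)^2*(d + 1)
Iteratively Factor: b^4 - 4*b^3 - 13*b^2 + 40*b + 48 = (b - 4)*(b^3 - 13*b - 12) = (b - 4)*(b + 3)*(b^2 - 3*b - 4) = (b - 4)^2*(b + 3)*(b + 1)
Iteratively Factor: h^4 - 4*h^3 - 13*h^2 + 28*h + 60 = (h + 2)*(h^3 - 6*h^2 - h + 30) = (h - 3)*(h + 2)*(h^2 - 3*h - 10) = (h - 3)*(h + 2)^2*(h - 5)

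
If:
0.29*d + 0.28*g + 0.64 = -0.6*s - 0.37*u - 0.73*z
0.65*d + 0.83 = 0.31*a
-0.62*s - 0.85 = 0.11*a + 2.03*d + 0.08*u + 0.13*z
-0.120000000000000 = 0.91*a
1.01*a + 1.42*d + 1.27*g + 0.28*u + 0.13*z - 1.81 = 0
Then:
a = -0.13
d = -1.34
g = 0.44730153490675*z + 5.81962704393926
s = 0.112015184023766*z + 4.67297305806326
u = -2.49311767618419*z - 12.6614414535828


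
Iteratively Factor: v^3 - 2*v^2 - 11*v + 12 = (v - 1)*(v^2 - v - 12) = (v - 1)*(v + 3)*(v - 4)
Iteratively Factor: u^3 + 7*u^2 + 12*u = (u + 3)*(u^2 + 4*u) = u*(u + 3)*(u + 4)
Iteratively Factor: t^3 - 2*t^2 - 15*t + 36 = (t + 4)*(t^2 - 6*t + 9) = (t - 3)*(t + 4)*(t - 3)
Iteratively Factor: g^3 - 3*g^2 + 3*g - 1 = (g - 1)*(g^2 - 2*g + 1) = (g - 1)^2*(g - 1)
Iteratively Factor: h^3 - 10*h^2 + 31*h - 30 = (h - 2)*(h^2 - 8*h + 15) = (h - 3)*(h - 2)*(h - 5)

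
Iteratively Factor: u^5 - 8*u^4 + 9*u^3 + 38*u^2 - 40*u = (u - 1)*(u^4 - 7*u^3 + 2*u^2 + 40*u) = (u - 1)*(u + 2)*(u^3 - 9*u^2 + 20*u) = (u - 5)*(u - 1)*(u + 2)*(u^2 - 4*u) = u*(u - 5)*(u - 1)*(u + 2)*(u - 4)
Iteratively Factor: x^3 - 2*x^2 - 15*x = (x - 5)*(x^2 + 3*x) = x*(x - 5)*(x + 3)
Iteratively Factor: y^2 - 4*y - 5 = (y + 1)*(y - 5)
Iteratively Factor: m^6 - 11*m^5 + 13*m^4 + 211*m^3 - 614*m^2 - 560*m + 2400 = (m - 3)*(m^5 - 8*m^4 - 11*m^3 + 178*m^2 - 80*m - 800) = (m - 4)*(m - 3)*(m^4 - 4*m^3 - 27*m^2 + 70*m + 200) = (m - 4)*(m - 3)*(m + 4)*(m^3 - 8*m^2 + 5*m + 50) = (m - 4)*(m - 3)*(m + 2)*(m + 4)*(m^2 - 10*m + 25) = (m - 5)*(m - 4)*(m - 3)*(m + 2)*(m + 4)*(m - 5)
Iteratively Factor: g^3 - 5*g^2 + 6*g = (g - 2)*(g^2 - 3*g) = (g - 3)*(g - 2)*(g)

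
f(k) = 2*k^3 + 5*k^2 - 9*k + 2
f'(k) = 6*k^2 + 10*k - 9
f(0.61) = -1.18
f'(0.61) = -0.67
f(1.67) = 10.23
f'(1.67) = 24.43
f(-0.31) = 5.21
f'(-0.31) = -11.52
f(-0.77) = 10.98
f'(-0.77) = -13.14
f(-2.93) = 20.99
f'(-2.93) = 13.21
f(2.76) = 57.30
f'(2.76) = 64.31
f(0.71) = -1.15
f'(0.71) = 1.12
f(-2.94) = 20.85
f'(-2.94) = 13.46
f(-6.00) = -196.00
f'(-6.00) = 147.00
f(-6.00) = -196.00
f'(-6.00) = 147.00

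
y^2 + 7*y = y*(y + 7)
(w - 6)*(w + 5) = w^2 - w - 30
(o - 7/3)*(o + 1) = o^2 - 4*o/3 - 7/3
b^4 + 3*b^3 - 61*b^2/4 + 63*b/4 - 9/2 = (b - 3/2)*(b - 1)*(b - 1/2)*(b + 6)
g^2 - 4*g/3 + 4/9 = (g - 2/3)^2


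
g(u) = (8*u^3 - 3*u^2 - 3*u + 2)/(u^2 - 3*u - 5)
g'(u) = (3 - 2*u)*(8*u^3 - 3*u^2 - 3*u + 2)/(u^2 - 3*u - 5)^2 + (24*u^2 - 6*u - 3)/(u^2 - 3*u - 5)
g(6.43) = 116.42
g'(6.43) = -11.56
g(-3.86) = -22.87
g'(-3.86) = 6.17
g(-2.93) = -17.47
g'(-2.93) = 5.32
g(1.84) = -5.07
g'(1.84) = -9.90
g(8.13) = 111.10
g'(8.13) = 1.67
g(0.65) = -0.15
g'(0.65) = -0.46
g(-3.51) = -20.75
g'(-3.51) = 5.93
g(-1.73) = -13.58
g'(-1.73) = -2.67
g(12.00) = 129.69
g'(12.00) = 6.38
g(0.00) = -0.40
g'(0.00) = 0.84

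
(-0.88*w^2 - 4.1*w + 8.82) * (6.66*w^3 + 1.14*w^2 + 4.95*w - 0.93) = -5.8608*w^5 - 28.3092*w^4 + 49.7112*w^3 - 9.4218*w^2 + 47.472*w - 8.2026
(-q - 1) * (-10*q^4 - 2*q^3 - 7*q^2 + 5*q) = 10*q^5 + 12*q^4 + 9*q^3 + 2*q^2 - 5*q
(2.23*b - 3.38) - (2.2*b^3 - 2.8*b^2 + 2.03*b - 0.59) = -2.2*b^3 + 2.8*b^2 + 0.2*b - 2.79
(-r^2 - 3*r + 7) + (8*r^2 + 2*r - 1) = 7*r^2 - r + 6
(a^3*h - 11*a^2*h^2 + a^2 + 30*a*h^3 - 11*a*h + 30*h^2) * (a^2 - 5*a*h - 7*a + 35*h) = a^5*h - 16*a^4*h^2 - 7*a^4*h + a^4 + 85*a^3*h^3 + 112*a^3*h^2 - 16*a^3*h - 7*a^3 - 150*a^2*h^4 - 595*a^2*h^3 + 85*a^2*h^2 + 112*a^2*h + 1050*a*h^4 - 150*a*h^3 - 595*a*h^2 + 1050*h^3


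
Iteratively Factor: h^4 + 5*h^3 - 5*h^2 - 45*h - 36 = (h + 4)*(h^3 + h^2 - 9*h - 9) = (h - 3)*(h + 4)*(h^2 + 4*h + 3) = (h - 3)*(h + 1)*(h + 4)*(h + 3)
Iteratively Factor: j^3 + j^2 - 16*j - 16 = (j + 4)*(j^2 - 3*j - 4) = (j + 1)*(j + 4)*(j - 4)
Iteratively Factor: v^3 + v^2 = (v + 1)*(v^2) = v*(v + 1)*(v)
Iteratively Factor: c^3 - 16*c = (c - 4)*(c^2 + 4*c) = c*(c - 4)*(c + 4)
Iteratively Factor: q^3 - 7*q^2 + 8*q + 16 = (q - 4)*(q^2 - 3*q - 4) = (q - 4)^2*(q + 1)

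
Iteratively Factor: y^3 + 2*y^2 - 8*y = (y - 2)*(y^2 + 4*y) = y*(y - 2)*(y + 4)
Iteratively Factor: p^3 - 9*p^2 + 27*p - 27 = (p - 3)*(p^2 - 6*p + 9) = (p - 3)^2*(p - 3)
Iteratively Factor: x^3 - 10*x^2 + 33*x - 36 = (x - 3)*(x^2 - 7*x + 12) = (x - 3)^2*(x - 4)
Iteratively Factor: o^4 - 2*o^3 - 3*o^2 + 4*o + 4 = (o - 2)*(o^3 - 3*o - 2) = (o - 2)*(o + 1)*(o^2 - o - 2) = (o - 2)^2*(o + 1)*(o + 1)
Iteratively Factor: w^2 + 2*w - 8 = (w + 4)*(w - 2)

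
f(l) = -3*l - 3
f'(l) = -3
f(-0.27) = -2.19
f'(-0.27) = -3.00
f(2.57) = -10.71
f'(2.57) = -3.00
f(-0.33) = -2.01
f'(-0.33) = -3.00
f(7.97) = -26.91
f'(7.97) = -3.00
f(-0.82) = -0.54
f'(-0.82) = -3.00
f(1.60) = -7.80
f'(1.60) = -3.00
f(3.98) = -14.94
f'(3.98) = -3.00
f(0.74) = -5.22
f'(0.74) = -3.00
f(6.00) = -21.00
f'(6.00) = -3.00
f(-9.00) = 24.00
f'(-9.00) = -3.00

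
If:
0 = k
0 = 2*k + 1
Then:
No Solution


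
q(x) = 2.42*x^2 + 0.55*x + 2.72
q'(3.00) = 15.07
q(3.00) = 26.15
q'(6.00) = 29.59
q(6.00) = 93.14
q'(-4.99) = -23.60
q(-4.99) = 60.23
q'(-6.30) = -29.94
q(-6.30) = 95.30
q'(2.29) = 11.63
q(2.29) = 16.67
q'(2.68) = 13.52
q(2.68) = 21.58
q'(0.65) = 3.70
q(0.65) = 4.10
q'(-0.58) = -2.26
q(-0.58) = 3.22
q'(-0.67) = -2.69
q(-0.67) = 3.44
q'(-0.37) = -1.24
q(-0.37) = 2.85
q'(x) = 4.84*x + 0.55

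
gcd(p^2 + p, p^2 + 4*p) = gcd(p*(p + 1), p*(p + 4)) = p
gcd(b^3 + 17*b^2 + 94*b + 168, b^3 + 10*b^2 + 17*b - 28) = b^2 + 11*b + 28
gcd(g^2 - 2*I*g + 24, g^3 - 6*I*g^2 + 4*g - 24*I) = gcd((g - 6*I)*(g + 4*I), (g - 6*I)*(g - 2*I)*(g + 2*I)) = g - 6*I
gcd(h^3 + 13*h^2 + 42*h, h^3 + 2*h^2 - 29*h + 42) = h + 7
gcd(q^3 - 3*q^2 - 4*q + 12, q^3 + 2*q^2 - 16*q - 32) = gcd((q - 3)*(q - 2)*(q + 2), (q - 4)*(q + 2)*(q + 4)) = q + 2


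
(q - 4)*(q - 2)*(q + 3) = q^3 - 3*q^2 - 10*q + 24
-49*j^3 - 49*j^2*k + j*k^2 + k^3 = (-7*j + k)*(j + k)*(7*j + k)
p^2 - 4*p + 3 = (p - 3)*(p - 1)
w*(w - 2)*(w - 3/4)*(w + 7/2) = w^4 + 3*w^3/4 - 65*w^2/8 + 21*w/4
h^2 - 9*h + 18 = (h - 6)*(h - 3)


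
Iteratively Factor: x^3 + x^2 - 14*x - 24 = (x + 3)*(x^2 - 2*x - 8) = (x + 2)*(x + 3)*(x - 4)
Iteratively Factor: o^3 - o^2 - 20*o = (o - 5)*(o^2 + 4*o) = o*(o - 5)*(o + 4)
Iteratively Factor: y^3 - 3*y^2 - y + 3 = (y - 1)*(y^2 - 2*y - 3) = (y - 3)*(y - 1)*(y + 1)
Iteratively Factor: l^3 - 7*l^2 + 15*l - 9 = (l - 3)*(l^2 - 4*l + 3) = (l - 3)^2*(l - 1)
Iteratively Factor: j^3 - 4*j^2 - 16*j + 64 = (j - 4)*(j^2 - 16) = (j - 4)*(j + 4)*(j - 4)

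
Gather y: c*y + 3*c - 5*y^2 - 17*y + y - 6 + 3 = 3*c - 5*y^2 + y*(c - 16) - 3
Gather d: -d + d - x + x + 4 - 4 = 0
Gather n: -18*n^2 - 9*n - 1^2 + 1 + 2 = -18*n^2 - 9*n + 2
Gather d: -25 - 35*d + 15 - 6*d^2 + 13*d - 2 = -6*d^2 - 22*d - 12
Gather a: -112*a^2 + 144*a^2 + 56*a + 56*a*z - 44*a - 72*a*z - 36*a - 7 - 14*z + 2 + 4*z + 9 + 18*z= 32*a^2 + a*(-16*z - 24) + 8*z + 4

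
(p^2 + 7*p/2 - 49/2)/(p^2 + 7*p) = (p - 7/2)/p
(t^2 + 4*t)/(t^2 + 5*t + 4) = t/(t + 1)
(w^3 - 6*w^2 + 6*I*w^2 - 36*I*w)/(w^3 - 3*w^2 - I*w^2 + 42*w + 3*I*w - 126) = w*(w - 6)/(w^2 - w*(3 + 7*I) + 21*I)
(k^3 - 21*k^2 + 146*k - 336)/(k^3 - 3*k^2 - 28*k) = (k^2 - 14*k + 48)/(k*(k + 4))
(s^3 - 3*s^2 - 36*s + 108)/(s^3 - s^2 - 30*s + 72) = (s - 6)/(s - 4)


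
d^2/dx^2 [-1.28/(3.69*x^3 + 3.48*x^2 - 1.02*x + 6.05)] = ((28.3392*x + 8.9088)*(3.69*x^3 + 3.48*x^2 - 1.02*x + 6.05) - 1.28*(11.07*x^2 + 6.96*x - 1.02)*(22.14*x^2 + 13.92*x - 2.04))/(3.69*x^3 + 3.48*x^2 - 1.02*x + 6.05)^3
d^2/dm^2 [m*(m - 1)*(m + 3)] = 6*m + 4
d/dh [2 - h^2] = -2*h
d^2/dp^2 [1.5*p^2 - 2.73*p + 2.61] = 3.00000000000000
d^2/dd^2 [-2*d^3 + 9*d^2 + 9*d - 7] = 18 - 12*d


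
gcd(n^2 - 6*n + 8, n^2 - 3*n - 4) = n - 4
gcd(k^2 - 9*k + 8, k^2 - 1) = k - 1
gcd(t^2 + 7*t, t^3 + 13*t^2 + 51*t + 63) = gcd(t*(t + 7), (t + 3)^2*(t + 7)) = t + 7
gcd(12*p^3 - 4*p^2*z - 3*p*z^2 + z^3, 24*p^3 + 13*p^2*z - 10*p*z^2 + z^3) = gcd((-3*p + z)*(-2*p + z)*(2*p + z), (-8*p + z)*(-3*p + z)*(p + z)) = -3*p + z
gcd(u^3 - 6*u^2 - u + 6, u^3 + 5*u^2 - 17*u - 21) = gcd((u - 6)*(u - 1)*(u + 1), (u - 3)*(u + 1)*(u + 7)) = u + 1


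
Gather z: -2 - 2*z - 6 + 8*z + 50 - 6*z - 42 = 0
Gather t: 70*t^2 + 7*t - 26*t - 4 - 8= 70*t^2 - 19*t - 12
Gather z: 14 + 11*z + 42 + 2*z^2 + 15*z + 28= 2*z^2 + 26*z + 84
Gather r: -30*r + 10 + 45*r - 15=15*r - 5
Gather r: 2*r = 2*r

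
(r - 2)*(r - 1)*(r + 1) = r^3 - 2*r^2 - r + 2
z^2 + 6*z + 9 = (z + 3)^2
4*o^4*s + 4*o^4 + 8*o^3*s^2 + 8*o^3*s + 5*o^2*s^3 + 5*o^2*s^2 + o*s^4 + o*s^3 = (o + s)*(2*o + s)^2*(o*s + o)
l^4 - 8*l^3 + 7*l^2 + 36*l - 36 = (l - 6)*(l - 3)*(l - 1)*(l + 2)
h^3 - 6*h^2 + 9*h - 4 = (h - 4)*(h - 1)^2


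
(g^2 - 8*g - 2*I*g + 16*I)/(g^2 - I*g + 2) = (g - 8)/(g + I)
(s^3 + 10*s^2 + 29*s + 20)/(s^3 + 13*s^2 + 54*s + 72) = (s^2 + 6*s + 5)/(s^2 + 9*s + 18)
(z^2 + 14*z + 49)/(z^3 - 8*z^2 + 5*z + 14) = (z^2 + 14*z + 49)/(z^3 - 8*z^2 + 5*z + 14)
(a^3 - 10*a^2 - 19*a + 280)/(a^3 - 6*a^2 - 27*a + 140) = (a - 8)/(a - 4)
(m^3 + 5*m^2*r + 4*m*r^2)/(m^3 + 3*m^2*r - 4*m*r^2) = (-m - r)/(-m + r)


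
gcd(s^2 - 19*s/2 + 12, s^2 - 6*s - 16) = s - 8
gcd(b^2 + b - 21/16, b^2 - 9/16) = b - 3/4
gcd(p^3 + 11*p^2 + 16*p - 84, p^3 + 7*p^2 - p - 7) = p + 7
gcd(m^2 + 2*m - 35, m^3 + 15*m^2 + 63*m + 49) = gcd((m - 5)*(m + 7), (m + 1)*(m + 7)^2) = m + 7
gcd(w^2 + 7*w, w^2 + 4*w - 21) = w + 7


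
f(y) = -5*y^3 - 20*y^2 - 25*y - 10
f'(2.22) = -187.73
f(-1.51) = -0.64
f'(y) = -15*y^2 - 40*y - 25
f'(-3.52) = -70.06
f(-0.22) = -5.41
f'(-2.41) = -15.72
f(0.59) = -32.74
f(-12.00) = 6050.00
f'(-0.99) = -0.10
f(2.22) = -218.77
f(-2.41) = 4.08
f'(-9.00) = -880.00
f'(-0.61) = -6.18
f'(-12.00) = -1705.00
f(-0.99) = -0.00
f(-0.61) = -1.06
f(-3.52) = 48.26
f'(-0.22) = -16.93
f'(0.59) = -53.82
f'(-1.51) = 1.20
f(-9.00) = 2240.00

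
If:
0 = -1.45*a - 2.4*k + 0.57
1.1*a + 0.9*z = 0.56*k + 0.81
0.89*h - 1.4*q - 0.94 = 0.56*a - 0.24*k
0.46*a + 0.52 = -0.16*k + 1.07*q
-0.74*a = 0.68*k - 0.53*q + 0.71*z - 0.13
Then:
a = 0.51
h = 2.48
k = -0.07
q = 0.69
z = 0.24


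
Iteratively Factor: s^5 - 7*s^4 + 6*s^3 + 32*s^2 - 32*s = (s - 4)*(s^4 - 3*s^3 - 6*s^2 + 8*s) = (s - 4)^2*(s^3 + s^2 - 2*s) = (s - 4)^2*(s + 2)*(s^2 - s) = s*(s - 4)^2*(s + 2)*(s - 1)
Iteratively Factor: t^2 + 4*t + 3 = (t + 3)*(t + 1)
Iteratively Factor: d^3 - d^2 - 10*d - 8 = (d - 4)*(d^2 + 3*d + 2) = (d - 4)*(d + 2)*(d + 1)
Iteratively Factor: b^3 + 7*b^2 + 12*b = (b + 3)*(b^2 + 4*b) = (b + 3)*(b + 4)*(b)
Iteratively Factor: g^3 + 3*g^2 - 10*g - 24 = (g + 2)*(g^2 + g - 12) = (g + 2)*(g + 4)*(g - 3)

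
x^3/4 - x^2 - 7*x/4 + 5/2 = (x/4 + 1/2)*(x - 5)*(x - 1)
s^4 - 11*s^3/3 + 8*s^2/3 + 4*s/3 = s*(s - 2)^2*(s + 1/3)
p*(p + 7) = p^2 + 7*p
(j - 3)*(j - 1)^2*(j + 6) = j^4 + j^3 - 23*j^2 + 39*j - 18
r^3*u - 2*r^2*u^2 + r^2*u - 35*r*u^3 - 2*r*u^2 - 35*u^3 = (r - 7*u)*(r + 5*u)*(r*u + u)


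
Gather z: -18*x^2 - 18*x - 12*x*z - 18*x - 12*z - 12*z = -18*x^2 - 36*x + z*(-12*x - 24)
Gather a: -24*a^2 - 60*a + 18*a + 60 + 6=-24*a^2 - 42*a + 66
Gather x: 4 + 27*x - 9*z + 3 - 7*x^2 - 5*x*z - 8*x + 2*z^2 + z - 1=-7*x^2 + x*(19 - 5*z) + 2*z^2 - 8*z + 6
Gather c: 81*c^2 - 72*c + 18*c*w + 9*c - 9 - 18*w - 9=81*c^2 + c*(18*w - 63) - 18*w - 18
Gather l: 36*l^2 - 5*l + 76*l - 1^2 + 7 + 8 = 36*l^2 + 71*l + 14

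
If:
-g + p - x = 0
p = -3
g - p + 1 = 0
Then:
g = -4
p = -3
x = 1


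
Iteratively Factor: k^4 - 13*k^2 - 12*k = (k)*(k^3 - 13*k - 12) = k*(k + 3)*(k^2 - 3*k - 4) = k*(k + 1)*(k + 3)*(k - 4)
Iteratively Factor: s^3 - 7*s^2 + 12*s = (s - 3)*(s^2 - 4*s) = (s - 4)*(s - 3)*(s)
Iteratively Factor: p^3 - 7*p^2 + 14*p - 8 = (p - 2)*(p^2 - 5*p + 4) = (p - 2)*(p - 1)*(p - 4)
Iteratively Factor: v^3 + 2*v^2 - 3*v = (v - 1)*(v^2 + 3*v) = v*(v - 1)*(v + 3)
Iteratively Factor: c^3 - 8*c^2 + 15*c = (c - 5)*(c^2 - 3*c) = c*(c - 5)*(c - 3)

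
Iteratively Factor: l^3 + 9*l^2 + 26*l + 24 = (l + 2)*(l^2 + 7*l + 12) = (l + 2)*(l + 4)*(l + 3)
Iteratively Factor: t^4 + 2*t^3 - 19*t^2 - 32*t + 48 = (t - 4)*(t^3 + 6*t^2 + 5*t - 12) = (t - 4)*(t + 3)*(t^2 + 3*t - 4) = (t - 4)*(t + 3)*(t + 4)*(t - 1)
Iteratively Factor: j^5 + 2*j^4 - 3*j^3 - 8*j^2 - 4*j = (j + 1)*(j^4 + j^3 - 4*j^2 - 4*j) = (j + 1)^2*(j^3 - 4*j) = j*(j + 1)^2*(j^2 - 4) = j*(j - 2)*(j + 1)^2*(j + 2)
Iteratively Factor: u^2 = (u)*(u)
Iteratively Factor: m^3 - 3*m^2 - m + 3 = (m + 1)*(m^2 - 4*m + 3) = (m - 3)*(m + 1)*(m - 1)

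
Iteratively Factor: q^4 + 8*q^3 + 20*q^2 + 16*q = (q + 4)*(q^3 + 4*q^2 + 4*q) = q*(q + 4)*(q^2 + 4*q + 4) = q*(q + 2)*(q + 4)*(q + 2)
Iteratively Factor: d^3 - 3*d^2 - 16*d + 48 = (d + 4)*(d^2 - 7*d + 12) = (d - 4)*(d + 4)*(d - 3)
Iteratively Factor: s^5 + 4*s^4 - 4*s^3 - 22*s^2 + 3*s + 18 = (s + 3)*(s^4 + s^3 - 7*s^2 - s + 6) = (s + 1)*(s + 3)*(s^3 - 7*s + 6) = (s + 1)*(s + 3)^2*(s^2 - 3*s + 2) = (s - 2)*(s + 1)*(s + 3)^2*(s - 1)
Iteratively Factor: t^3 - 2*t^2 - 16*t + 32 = (t - 2)*(t^2 - 16) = (t - 2)*(t + 4)*(t - 4)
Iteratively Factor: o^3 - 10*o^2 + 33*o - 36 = (o - 4)*(o^2 - 6*o + 9) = (o - 4)*(o - 3)*(o - 3)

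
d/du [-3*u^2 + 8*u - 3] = 8 - 6*u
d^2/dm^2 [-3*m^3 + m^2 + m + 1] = 2 - 18*m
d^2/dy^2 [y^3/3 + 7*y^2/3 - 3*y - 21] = 2*y + 14/3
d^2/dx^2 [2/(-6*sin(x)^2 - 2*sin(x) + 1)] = 4*(72*sin(x)^4 + 18*sin(x)^3 - 94*sin(x)^2 - 35*sin(x) - 10)/(6*sin(x)^2 + 2*sin(x) - 1)^3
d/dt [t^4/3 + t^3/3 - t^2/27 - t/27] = 4*t^3/3 + t^2 - 2*t/27 - 1/27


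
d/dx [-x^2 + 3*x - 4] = 3 - 2*x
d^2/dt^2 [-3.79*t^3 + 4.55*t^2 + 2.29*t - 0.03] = 9.1 - 22.74*t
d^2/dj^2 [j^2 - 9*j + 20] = 2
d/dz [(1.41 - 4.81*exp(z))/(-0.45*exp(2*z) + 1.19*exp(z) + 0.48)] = (-2.1645*exp(2*z) + 1.269*exp(z) - 3.9867)*exp(z)/(0.2025*exp(4*z) - 1.071*exp(3*z) + 0.9841*exp(2*z) + 1.1424*exp(z) + 0.2304)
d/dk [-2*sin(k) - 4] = -2*cos(k)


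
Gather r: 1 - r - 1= -r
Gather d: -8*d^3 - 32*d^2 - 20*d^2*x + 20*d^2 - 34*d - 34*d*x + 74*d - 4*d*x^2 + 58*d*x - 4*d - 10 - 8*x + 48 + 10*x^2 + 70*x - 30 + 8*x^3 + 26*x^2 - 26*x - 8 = -8*d^3 + d^2*(-20*x - 12) + d*(-4*x^2 + 24*x + 36) + 8*x^3 + 36*x^2 + 36*x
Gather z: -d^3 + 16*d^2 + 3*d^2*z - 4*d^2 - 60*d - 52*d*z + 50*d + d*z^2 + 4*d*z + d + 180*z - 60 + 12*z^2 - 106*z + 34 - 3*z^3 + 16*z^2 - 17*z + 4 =-d^3 + 12*d^2 - 9*d - 3*z^3 + z^2*(d + 28) + z*(3*d^2 - 48*d + 57) - 22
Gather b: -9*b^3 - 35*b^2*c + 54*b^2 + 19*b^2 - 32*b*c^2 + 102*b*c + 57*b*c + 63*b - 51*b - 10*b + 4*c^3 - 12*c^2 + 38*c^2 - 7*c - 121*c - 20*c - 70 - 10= -9*b^3 + b^2*(73 - 35*c) + b*(-32*c^2 + 159*c + 2) + 4*c^3 + 26*c^2 - 148*c - 80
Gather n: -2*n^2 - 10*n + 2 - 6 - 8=-2*n^2 - 10*n - 12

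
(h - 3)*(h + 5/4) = h^2 - 7*h/4 - 15/4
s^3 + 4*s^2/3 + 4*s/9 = s*(s + 2/3)^2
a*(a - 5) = a^2 - 5*a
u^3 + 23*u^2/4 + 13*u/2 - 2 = (u - 1/4)*(u + 2)*(u + 4)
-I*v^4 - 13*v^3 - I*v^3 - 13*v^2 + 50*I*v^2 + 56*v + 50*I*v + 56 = (v - 7*I)*(v - 4*I)*(v - 2*I)*(-I*v - I)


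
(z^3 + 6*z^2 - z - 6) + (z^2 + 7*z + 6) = z^3 + 7*z^2 + 6*z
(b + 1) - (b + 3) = -2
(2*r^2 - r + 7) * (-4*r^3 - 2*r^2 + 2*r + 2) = -8*r^5 - 22*r^3 - 12*r^2 + 12*r + 14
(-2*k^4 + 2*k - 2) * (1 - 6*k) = 12*k^5 - 2*k^4 - 12*k^2 + 14*k - 2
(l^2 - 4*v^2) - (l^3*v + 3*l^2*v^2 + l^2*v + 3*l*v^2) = -l^3*v - 3*l^2*v^2 - l^2*v + l^2 - 3*l*v^2 - 4*v^2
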